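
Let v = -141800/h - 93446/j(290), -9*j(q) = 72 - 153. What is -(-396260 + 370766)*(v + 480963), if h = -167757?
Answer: 2012579202744502/167757 ≈ 1.1997e+10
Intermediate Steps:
j(q) = 9 (j(q) = -(72 - 153)/9 = -1/9*(-81) = 9)
v = -5224981474/503271 (v = -141800/(-167757) - 93446/9 = -141800*(-1/167757) - 93446*1/9 = 141800/167757 - 93446/9 = -5224981474/503271 ≈ -10382.)
-(-396260 + 370766)*(v + 480963) = -(-396260 + 370766)*(-5224981474/503271 + 480963) = -(-25494)*236829748499/503271 = -1*(-2012579202744502/167757) = 2012579202744502/167757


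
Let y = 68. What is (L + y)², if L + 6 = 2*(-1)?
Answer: 3600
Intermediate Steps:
L = -8 (L = -6 + 2*(-1) = -6 - 2 = -8)
(L + y)² = (-8 + 68)² = 60² = 3600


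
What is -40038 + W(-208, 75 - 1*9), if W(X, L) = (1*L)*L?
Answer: -35682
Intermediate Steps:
W(X, L) = L² (W(X, L) = L*L = L²)
-40038 + W(-208, 75 - 1*9) = -40038 + (75 - 1*9)² = -40038 + (75 - 9)² = -40038 + 66² = -40038 + 4356 = -35682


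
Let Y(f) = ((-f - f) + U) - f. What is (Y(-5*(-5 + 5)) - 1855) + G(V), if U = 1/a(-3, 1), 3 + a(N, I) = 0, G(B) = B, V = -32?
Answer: -5662/3 ≈ -1887.3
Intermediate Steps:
a(N, I) = -3 (a(N, I) = -3 + 0 = -3)
U = -⅓ (U = 1/(-3) = -⅓ ≈ -0.33333)
Y(f) = -⅓ - 3*f (Y(f) = ((-f - f) - ⅓) - f = (-2*f - ⅓) - f = (-⅓ - 2*f) - f = -⅓ - 3*f)
(Y(-5*(-5 + 5)) - 1855) + G(V) = ((-⅓ - (-15)*(-5 + 5)) - 1855) - 32 = ((-⅓ - (-15)*0) - 1855) - 32 = ((-⅓ - 3*0) - 1855) - 32 = ((-⅓ + 0) - 1855) - 32 = (-⅓ - 1855) - 32 = -5566/3 - 32 = -5662/3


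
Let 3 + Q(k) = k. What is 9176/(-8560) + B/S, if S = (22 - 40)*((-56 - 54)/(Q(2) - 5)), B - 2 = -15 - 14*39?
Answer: 10981/17655 ≈ 0.62198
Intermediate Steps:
Q(k) = -3 + k
B = -559 (B = 2 + (-15 - 14*39) = 2 + (-15 - 546) = 2 - 561 = -559)
S = -330 (S = (22 - 40)*((-56 - 54)/((-3 + 2) - 5)) = -(-1980)/(-1 - 5) = -(-1980)/(-6) = -(-1980)*(-1)/6 = -18*55/3 = -330)
9176/(-8560) + B/S = 9176/(-8560) - 559/(-330) = 9176*(-1/8560) - 559*(-1/330) = -1147/1070 + 559/330 = 10981/17655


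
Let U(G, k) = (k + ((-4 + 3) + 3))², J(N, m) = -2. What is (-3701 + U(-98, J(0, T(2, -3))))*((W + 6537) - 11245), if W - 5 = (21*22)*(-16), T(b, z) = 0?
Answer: 44763595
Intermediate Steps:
W = -7387 (W = 5 + (21*22)*(-16) = 5 + 462*(-16) = 5 - 7392 = -7387)
U(G, k) = (2 + k)² (U(G, k) = (k + (-1 + 3))² = (k + 2)² = (2 + k)²)
(-3701 + U(-98, J(0, T(2, -3))))*((W + 6537) - 11245) = (-3701 + (2 - 2)²)*((-7387 + 6537) - 11245) = (-3701 + 0²)*(-850 - 11245) = (-3701 + 0)*(-12095) = -3701*(-12095) = 44763595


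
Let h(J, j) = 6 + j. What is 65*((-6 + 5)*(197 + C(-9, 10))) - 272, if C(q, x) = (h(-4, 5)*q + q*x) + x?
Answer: -1442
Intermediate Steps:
C(q, x) = x + 11*q + q*x (C(q, x) = ((6 + 5)*q + q*x) + x = (11*q + q*x) + x = x + 11*q + q*x)
65*((-6 + 5)*(197 + C(-9, 10))) - 272 = 65*((-6 + 5)*(197 + (10 + 11*(-9) - 9*10))) - 272 = 65*(-(197 + (10 - 99 - 90))) - 272 = 65*(-(197 - 179)) - 272 = 65*(-1*18) - 272 = 65*(-18) - 272 = -1170 - 272 = -1442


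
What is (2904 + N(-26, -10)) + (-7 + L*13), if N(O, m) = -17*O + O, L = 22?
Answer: 3599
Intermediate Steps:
N(O, m) = -16*O
(2904 + N(-26, -10)) + (-7 + L*13) = (2904 - 16*(-26)) + (-7 + 22*13) = (2904 + 416) + (-7 + 286) = 3320 + 279 = 3599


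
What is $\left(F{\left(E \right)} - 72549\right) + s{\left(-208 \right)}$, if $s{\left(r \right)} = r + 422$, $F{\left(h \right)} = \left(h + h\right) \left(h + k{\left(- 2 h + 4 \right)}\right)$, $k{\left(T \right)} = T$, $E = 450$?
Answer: $-473735$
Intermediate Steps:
$F{\left(h \right)} = 2 h \left(4 - h\right)$ ($F{\left(h \right)} = \left(h + h\right) \left(h - \left(-4 + 2 h\right)\right) = 2 h \left(h - \left(-4 + 2 h\right)\right) = 2 h \left(4 - h\right)$)
$s{\left(r \right)} = 422 + r$
$\left(F{\left(E \right)} - 72549\right) + s{\left(-208 \right)} = \left(2 \cdot 450 \left(4 - 450\right) - 72549\right) + \left(422 - 208\right) = \left(2 \cdot 450 \left(4 - 450\right) - 72549\right) + 214 = \left(2 \cdot 450 \left(-446\right) - 72549\right) + 214 = \left(-401400 - 72549\right) + 214 = -473949 + 214 = -473735$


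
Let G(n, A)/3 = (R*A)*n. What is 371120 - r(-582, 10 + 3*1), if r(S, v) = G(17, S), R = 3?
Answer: 460166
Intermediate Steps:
G(n, A) = 9*A*n (G(n, A) = 3*((3*A)*n) = 3*(3*A*n) = 9*A*n)
r(S, v) = 153*S (r(S, v) = 9*S*17 = 153*S)
371120 - r(-582, 10 + 3*1) = 371120 - 153*(-582) = 371120 - 1*(-89046) = 371120 + 89046 = 460166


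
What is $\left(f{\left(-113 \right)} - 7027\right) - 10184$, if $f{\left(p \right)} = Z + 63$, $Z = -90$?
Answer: $-17238$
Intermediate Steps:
$f{\left(p \right)} = -27$ ($f{\left(p \right)} = -90 + 63 = -27$)
$\left(f{\left(-113 \right)} - 7027\right) - 10184 = \left(-27 - 7027\right) - 10184 = -7054 - 10184 = -17238$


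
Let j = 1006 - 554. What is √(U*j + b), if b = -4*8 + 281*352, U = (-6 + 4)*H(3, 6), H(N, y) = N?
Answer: 2*√24042 ≈ 310.11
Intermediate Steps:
j = 452
U = -6 (U = (-6 + 4)*3 = -2*3 = -6)
b = 98880 (b = -32 + 98912 = 98880)
√(U*j + b) = √(-6*452 + 98880) = √(-2712 + 98880) = √96168 = 2*√24042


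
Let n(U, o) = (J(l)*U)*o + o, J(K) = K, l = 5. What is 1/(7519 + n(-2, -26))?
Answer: 1/7753 ≈ 0.00012898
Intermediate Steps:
n(U, o) = o + 5*U*o (n(U, o) = (5*U)*o + o = 5*U*o + o = o + 5*U*o)
1/(7519 + n(-2, -26)) = 1/(7519 - 26*(1 + 5*(-2))) = 1/(7519 - 26*(1 - 10)) = 1/(7519 - 26*(-9)) = 1/(7519 + 234) = 1/7753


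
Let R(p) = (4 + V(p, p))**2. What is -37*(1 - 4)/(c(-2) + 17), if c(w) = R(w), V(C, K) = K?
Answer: 37/7 ≈ 5.2857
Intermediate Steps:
R(p) = (4 + p)**2
c(w) = (4 + w)**2
-37*(1 - 4)/(c(-2) + 17) = -37*(1 - 4)/((4 - 2)**2 + 17) = -(-111)/(2**2 + 17) = -(-111)/(4 + 17) = -(-111)/21 = -37*(-1/7) = 37/7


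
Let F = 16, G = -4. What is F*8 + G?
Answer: 124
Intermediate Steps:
F*8 + G = 16*8 - 4 = 128 - 4 = 124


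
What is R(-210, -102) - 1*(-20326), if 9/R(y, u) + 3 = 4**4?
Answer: 5142487/253 ≈ 20326.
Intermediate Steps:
R(y, u) = 9/253 (R(y, u) = 9/(-3 + 4**4) = 9/(-3 + 256) = 9/253)
R(-210, -102) - 1*(-20326) = 9/253 - 1*(-20326) = 9/253 + 20326 = 5142487/253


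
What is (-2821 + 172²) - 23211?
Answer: 3552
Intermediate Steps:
(-2821 + 172²) - 23211 = (-2821 + 29584) - 23211 = 26763 - 23211 = 3552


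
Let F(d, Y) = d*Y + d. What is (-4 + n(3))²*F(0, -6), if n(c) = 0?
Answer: 0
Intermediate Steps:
F(d, Y) = d + Y*d (F(d, Y) = Y*d + d = d + Y*d)
(-4 + n(3))²*F(0, -6) = (-4 + 0)²*(0*(1 - 6)) = (-4)²*(0*(-5)) = 16*0 = 0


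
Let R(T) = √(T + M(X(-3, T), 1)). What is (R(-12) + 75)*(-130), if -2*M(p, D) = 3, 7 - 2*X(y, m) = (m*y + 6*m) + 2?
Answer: -9750 - 195*I*√6 ≈ -9750.0 - 477.65*I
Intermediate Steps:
X(y, m) = 5/2 - 3*m - m*y/2 (X(y, m) = 7/2 - ((m*y + 6*m) + 2)/2 = 7/2 - ((6*m + m*y) + 2)/2 = 7/2 - (2 + 6*m + m*y)/2 = 7/2 + (-1 - 3*m - m*y/2) = 5/2 - 3*m - m*y/2)
M(p, D) = -3/2 (M(p, D) = -½*3 = -3/2)
R(T) = √(-3/2 + T) (R(T) = √(T - 3/2) = √(-3/2 + T))
(R(-12) + 75)*(-130) = (√(-6 + 4*(-12))/2 + 75)*(-130) = (√(-6 - 48)/2 + 75)*(-130) = (√(-54)/2 + 75)*(-130) = ((3*I*√6)/2 + 75)*(-130) = (3*I*√6/2 + 75)*(-130) = (75 + 3*I*√6/2)*(-130) = -9750 - 195*I*√6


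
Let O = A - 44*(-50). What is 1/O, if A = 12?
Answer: 1/2212 ≈ 0.00045208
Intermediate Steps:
O = 2212 (O = 12 - 44*(-50) = 12 + 2200 = 2212)
1/O = 1/2212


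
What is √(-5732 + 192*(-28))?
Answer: 2*I*√2777 ≈ 105.39*I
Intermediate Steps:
√(-5732 + 192*(-28)) = √(-5732 - 5376) = √(-11108) = 2*I*√2777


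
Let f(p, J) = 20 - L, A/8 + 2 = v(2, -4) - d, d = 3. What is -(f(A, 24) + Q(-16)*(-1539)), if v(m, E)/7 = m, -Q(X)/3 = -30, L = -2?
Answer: 138488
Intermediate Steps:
Q(X) = 90 (Q(X) = -3*(-30) = 90)
v(m, E) = 7*m
A = 72 (A = -16 + 8*(7*2 - 1*3) = -16 + 8*(14 - 3) = -16 + 8*11 = -16 + 88 = 72)
f(p, J) = 22 (f(p, J) = 20 - 1*(-2) = 20 + 2 = 22)
-(f(A, 24) + Q(-16)*(-1539)) = -(22 + 90*(-1539)) = -(22 - 138510) = -1*(-138488) = 138488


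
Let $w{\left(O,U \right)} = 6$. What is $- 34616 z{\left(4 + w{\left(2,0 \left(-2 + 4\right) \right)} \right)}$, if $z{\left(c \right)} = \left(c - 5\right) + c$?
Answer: $-519240$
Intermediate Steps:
$z{\left(c \right)} = -5 + 2 c$ ($z{\left(c \right)} = \left(-5 + c\right) + c = -5 + 2 c$)
$- 34616 z{\left(4 + w{\left(2,0 \left(-2 + 4\right) \right)} \right)} = - 34616 \left(-5 + 2 \left(4 + 6\right)\right) = - 34616 \left(-5 + 2 \cdot 10\right) = - 34616 \left(-5 + 20\right) = \left(-34616\right) 15 = -519240$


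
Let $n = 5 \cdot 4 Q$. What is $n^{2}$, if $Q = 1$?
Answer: $400$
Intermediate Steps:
$n = 20$ ($n = 5 \cdot 4 \cdot 1 = 20 \cdot 1 = 20$)
$n^{2} = 20^{2} = 400$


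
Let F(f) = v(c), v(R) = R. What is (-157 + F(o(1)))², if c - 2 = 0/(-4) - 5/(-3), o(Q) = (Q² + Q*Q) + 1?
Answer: 211600/9 ≈ 23511.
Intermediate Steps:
o(Q) = 1 + 2*Q² (o(Q) = (Q² + Q²) + 1 = 2*Q² + 1 = 1 + 2*Q²)
c = 11/3 (c = 2 + (0/(-4) - 5/(-3)) = 2 + (0*(-¼) - 5*(-⅓)) = 2 + (0 + 5/3) = 2 + 5/3 = 11/3 ≈ 3.6667)
F(f) = 11/3
(-157 + F(o(1)))² = (-157 + 11/3)² = (-460/3)² = 211600/9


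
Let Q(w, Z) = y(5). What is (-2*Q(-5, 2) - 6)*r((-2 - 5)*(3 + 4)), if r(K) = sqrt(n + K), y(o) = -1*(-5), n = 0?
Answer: -112*I ≈ -112.0*I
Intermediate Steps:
y(o) = 5
r(K) = sqrt(K) (r(K) = sqrt(0 + K) = sqrt(K))
Q(w, Z) = 5
(-2*Q(-5, 2) - 6)*r((-2 - 5)*(3 + 4)) = (-2*5 - 6)*sqrt((-2 - 5)*(3 + 4)) = (-10 - 6)*sqrt(-7*7) = -112*I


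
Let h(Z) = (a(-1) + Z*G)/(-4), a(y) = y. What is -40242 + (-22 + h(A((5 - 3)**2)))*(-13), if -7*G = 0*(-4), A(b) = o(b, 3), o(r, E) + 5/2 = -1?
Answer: -159837/4 ≈ -39959.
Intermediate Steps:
o(r, E) = -7/2 (o(r, E) = -5/2 - 1 = -7/2)
A(b) = -7/2
G = 0 (G = -0*(-4) = -1/7*0 = 0)
h(Z) = 1/4 (h(Z) = (-1 + Z*0)/(-4) = (-1 + 0)*(-1/4) = -1*(-1/4) = 1/4)
-40242 + (-22 + h(A((5 - 3)**2)))*(-13) = -40242 + (-22 + 1/4)*(-13) = -40242 - 87/4*(-13) = -40242 + 1131/4 = -159837/4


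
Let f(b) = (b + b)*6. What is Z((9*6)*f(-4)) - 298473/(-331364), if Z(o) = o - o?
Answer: 298473/331364 ≈ 0.90074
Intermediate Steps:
f(b) = 12*b (f(b) = (2*b)*6 = 12*b)
Z(o) = 0
Z((9*6)*f(-4)) - 298473/(-331364) = 0 - 298473/(-331364) = 0 - 298473*(-1)/331364 = 0 - 1*(-298473/331364) = 0 + 298473/331364 = 298473/331364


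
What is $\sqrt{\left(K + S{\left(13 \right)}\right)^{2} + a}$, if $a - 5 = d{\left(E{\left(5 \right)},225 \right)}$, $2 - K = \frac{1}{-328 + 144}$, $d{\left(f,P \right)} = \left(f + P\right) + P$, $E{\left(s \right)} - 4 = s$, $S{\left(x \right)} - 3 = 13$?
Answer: $\frac{3 \sqrt{2965017}}{184} \approx 28.075$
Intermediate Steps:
$S{\left(x \right)} = 16$ ($S{\left(x \right)} = 3 + 13 = 16$)
$E{\left(s \right)} = 4 + s$
$d{\left(f,P \right)} = f + 2 P$ ($d{\left(f,P \right)} = \left(P + f\right) + P = f + 2 P$)
$K = \frac{369}{184}$ ($K = 2 - \frac{1}{-328 + 144} = 2 - \frac{1}{-184} = 2 - - \frac{1}{184} = 2 + \frac{1}{184} = \frac{369}{184} \approx 2.0054$)
$a = 464$ ($a = 5 + \left(\left(4 + 5\right) + 2 \cdot 225\right) = 5 + \left(9 + 450\right) = 5 + 459 = 464$)
$\sqrt{\left(K + S{\left(13 \right)}\right)^{2} + a} = \sqrt{\left(\frac{369}{184} + 16\right)^{2} + 464} = \sqrt{\left(\frac{3313}{184}\right)^{2} + 464} = \sqrt{\frac{10975969}{33856} + 464} = \sqrt{\frac{26685153}{33856}} = \frac{3 \sqrt{2965017}}{184}$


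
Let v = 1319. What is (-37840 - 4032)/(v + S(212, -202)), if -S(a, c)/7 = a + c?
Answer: -41872/1249 ≈ -33.524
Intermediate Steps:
S(a, c) = -7*a - 7*c (S(a, c) = -7*(a + c) = -7*a - 7*c)
(-37840 - 4032)/(v + S(212, -202)) = (-37840 - 4032)/(1319 + (-7*212 - 7*(-202))) = -41872/(1319 + (-1484 + 1414)) = -41872/(1319 - 70) = -41872/1249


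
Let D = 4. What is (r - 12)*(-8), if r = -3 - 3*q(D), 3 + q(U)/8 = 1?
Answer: -264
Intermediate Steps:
q(U) = -16 (q(U) = -24 + 8*1 = -24 + 8 = -16)
r = 45 (r = -3 - 3*(-16) = -3 + 48 = 45)
(r - 12)*(-8) = (45 - 12)*(-8) = 33*(-8) = -264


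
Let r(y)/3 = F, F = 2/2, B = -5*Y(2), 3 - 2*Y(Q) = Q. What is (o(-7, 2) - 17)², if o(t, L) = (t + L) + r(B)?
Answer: 361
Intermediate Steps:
Y(Q) = 3/2 - Q/2
B = -5/2 (B = -5*(3/2 - ½*2) = -5*(3/2 - 1) = -5*½ = -5/2 ≈ -2.5000)
F = 1 (F = 2*(½) = 1)
r(y) = 3 (r(y) = 3*1 = 3)
o(t, L) = 3 + L + t (o(t, L) = (t + L) + 3 = (L + t) + 3 = 3 + L + t)
(o(-7, 2) - 17)² = ((3 + 2 - 7) - 17)² = (-2 - 17)² = (-19)² = 361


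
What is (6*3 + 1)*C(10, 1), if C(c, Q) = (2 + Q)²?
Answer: 171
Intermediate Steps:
(6*3 + 1)*C(10, 1) = (6*3 + 1)*(2 + 1)² = (18 + 1)*3² = 19*9 = 171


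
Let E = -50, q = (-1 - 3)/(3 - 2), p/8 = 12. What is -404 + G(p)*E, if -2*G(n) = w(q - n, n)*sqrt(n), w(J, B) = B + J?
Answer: -404 - 400*sqrt(6) ≈ -1383.8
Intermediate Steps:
p = 96 (p = 8*12 = 96)
q = -4 (q = -4/1 = -4*1 = -4)
G(n) = 2*sqrt(n) (G(n) = -(n + (-4 - n))*sqrt(n)/2 = -(-2)*sqrt(n) = 2*sqrt(n))
-404 + G(p)*E = -404 + (2*sqrt(96))*(-50) = -404 + (2*(4*sqrt(6)))*(-50) = -404 + (8*sqrt(6))*(-50) = -404 - 400*sqrt(6)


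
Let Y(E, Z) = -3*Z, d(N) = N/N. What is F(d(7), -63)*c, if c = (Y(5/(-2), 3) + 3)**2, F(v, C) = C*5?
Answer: -11340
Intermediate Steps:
d(N) = 1
F(v, C) = 5*C
c = 36 (c = (-3*3 + 3)**2 = (-9 + 3)**2 = (-6)**2 = 36)
F(d(7), -63)*c = (5*(-63))*36 = -315*36 = -11340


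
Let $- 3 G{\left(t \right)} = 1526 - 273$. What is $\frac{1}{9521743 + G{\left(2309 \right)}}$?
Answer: $\frac{3}{28563976} \approx 1.0503 \cdot 10^{-7}$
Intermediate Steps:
$G{\left(t \right)} = - \frac{1253}{3}$ ($G{\left(t \right)} = - \frac{1526 - 273}{3} = \left(- \frac{1}{3}\right) 1253 = - \frac{1253}{3}$)
$\frac{1}{9521743 + G{\left(2309 \right)}} = \frac{1}{9521743 - \frac{1253}{3}} = \frac{1}{\frac{28563976}{3}} = \frac{3}{28563976}$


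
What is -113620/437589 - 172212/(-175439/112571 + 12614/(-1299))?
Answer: 579968627781598088/37951998506505 ≈ 15282.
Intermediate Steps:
-113620/437589 - 172212/(-175439/112571 + 12614/(-1299)) = -113620*1/437589 - 172212/(-175439*1/112571 + 12614*(-1/1299)) = -5980/23031 - 172212/(-175439/112571 - 12614/1299) = -5980/23031 - 172212/(-1647865855/146229729) = -5980/23031 - 172212*(-146229729/1647865855) = -5980/23031 + 25182514090548/1647865855 = 579968627781598088/37951998506505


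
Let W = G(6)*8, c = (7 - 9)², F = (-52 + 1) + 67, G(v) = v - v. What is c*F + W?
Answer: 64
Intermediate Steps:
G(v) = 0
F = 16 (F = -51 + 67 = 16)
c = 4 (c = (-2)² = 4)
W = 0 (W = 0*8 = 0)
c*F + W = 4*16 + 0 = 64 + 0 = 64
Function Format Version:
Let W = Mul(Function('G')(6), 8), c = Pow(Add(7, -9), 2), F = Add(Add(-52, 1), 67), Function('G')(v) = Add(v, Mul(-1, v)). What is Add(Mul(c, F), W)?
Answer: 64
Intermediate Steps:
Function('G')(v) = 0
F = 16 (F = Add(-51, 67) = 16)
c = 4 (c = Pow(-2, 2) = 4)
W = 0 (W = Mul(0, 8) = 0)
Add(Mul(c, F), W) = Add(Mul(4, 16), 0) = Add(64, 0) = 64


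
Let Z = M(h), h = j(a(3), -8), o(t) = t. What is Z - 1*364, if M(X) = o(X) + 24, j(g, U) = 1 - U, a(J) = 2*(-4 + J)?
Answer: -331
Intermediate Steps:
a(J) = -8 + 2*J
h = 9 (h = 1 - 1*(-8) = 1 + 8 = 9)
M(X) = 24 + X (M(X) = X + 24 = 24 + X)
Z = 33 (Z = 24 + 9 = 33)
Z - 1*364 = 33 - 1*364 = 33 - 364 = -331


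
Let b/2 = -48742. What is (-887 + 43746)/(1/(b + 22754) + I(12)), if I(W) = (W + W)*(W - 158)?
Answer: -3202853070/261853921 ≈ -12.231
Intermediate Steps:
b = -97484 (b = 2*(-48742) = -97484)
I(W) = 2*W*(-158 + W) (I(W) = (2*W)*(-158 + W) = 2*W*(-158 + W))
(-887 + 43746)/(1/(b + 22754) + I(12)) = (-887 + 43746)/(1/(-97484 + 22754) + 2*12*(-158 + 12)) = 42859/(1/(-74730) + 2*12*(-146)) = 42859/(-1/74730 - 3504) = 42859/(-261853921/74730) = 42859*(-74730/261853921) = -3202853070/261853921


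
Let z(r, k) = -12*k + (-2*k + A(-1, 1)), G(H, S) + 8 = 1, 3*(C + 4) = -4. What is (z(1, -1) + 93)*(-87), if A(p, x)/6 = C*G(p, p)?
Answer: -28797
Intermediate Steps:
C = -16/3 (C = -4 + (1/3)*(-4) = -4 - 4/3 = -16/3 ≈ -5.3333)
G(H, S) = -7 (G(H, S) = -8 + 1 = -7)
A(p, x) = 224 (A(p, x) = 6*(-16/3*(-7)) = 6*(112/3) = 224)
z(r, k) = 224 - 14*k (z(r, k) = -12*k + (-2*k + 224) = -12*k + (224 - 2*k) = 224 - 14*k)
(z(1, -1) + 93)*(-87) = ((224 - 14*(-1)) + 93)*(-87) = ((224 + 14) + 93)*(-87) = (238 + 93)*(-87) = 331*(-87) = -28797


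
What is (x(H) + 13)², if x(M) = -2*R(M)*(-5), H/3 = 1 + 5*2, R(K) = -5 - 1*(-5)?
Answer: 169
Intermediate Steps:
R(K) = 0 (R(K) = -5 + 5 = 0)
H = 33 (H = 3*(1 + 5*2) = 3*(1 + 10) = 3*11 = 33)
x(M) = 0 (x(M) = -2*0*(-5) = 0*(-5) = 0)
(x(H) + 13)² = (0 + 13)² = 13² = 169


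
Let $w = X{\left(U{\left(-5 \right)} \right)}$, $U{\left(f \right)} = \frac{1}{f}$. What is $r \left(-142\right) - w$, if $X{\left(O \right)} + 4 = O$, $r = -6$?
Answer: $\frac{4281}{5} \approx 856.2$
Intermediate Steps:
$X{\left(O \right)} = -4 + O$
$w = - \frac{21}{5}$ ($w = -4 + \frac{1}{-5} = -4 - \frac{1}{5} = - \frac{21}{5} \approx -4.2$)
$r \left(-142\right) - w = \left(-6\right) \left(-142\right) - - \frac{21}{5} = 852 + \frac{21}{5} = \frac{4281}{5}$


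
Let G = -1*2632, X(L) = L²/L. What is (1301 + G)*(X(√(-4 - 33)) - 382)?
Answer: 508442 - 1331*I*√37 ≈ 5.0844e+5 - 8096.2*I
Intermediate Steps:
X(L) = L
G = -2632
(1301 + G)*(X(√(-4 - 33)) - 382) = (1301 - 2632)*(√(-4 - 33) - 382) = -1331*(√(-37) - 382) = -1331*(I*√37 - 382) = -1331*(-382 + I*√37) = 508442 - 1331*I*√37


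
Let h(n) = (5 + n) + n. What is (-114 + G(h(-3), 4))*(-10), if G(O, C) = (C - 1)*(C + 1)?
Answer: 990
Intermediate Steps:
h(n) = 5 + 2*n
G(O, C) = (1 + C)*(-1 + C) (G(O, C) = (-1 + C)*(1 + C) = (1 + C)*(-1 + C))
(-114 + G(h(-3), 4))*(-10) = (-114 + (-1 + 4²))*(-10) = (-114 + (-1 + 16))*(-10) = (-114 + 15)*(-10) = -99*(-10) = 990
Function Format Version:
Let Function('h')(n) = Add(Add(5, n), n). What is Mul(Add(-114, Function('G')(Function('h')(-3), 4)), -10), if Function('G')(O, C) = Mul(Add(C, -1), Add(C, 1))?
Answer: 990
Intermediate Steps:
Function('h')(n) = Add(5, Mul(2, n))
Function('G')(O, C) = Mul(Add(1, C), Add(-1, C)) (Function('G')(O, C) = Mul(Add(-1, C), Add(1, C)) = Mul(Add(1, C), Add(-1, C)))
Mul(Add(-114, Function('G')(Function('h')(-3), 4)), -10) = Mul(Add(-114, Add(-1, Pow(4, 2))), -10) = Mul(Add(-114, Add(-1, 16)), -10) = Mul(Add(-114, 15), -10) = Mul(-99, -10) = 990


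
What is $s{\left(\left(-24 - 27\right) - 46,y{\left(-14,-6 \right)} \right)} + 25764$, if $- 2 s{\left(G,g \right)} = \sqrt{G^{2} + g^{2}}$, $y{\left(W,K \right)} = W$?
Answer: $25764 - \frac{\sqrt{9605}}{2} \approx 25715.0$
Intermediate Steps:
$s{\left(G,g \right)} = - \frac{\sqrt{G^{2} + g^{2}}}{2}$
$s{\left(\left(-24 - 27\right) - 46,y{\left(-14,-6 \right)} \right)} + 25764 = - \frac{\sqrt{\left(\left(-24 - 27\right) - 46\right)^{2} + \left(-14\right)^{2}}}{2} + 25764 = - \frac{\sqrt{\left(-51 - 46\right)^{2} + 196}}{2} + 25764 = - \frac{\sqrt{\left(-97\right)^{2} + 196}}{2} + 25764 = - \frac{\sqrt{9409 + 196}}{2} + 25764 = - \frac{\sqrt{9605}}{2} + 25764 = 25764 - \frac{\sqrt{9605}}{2}$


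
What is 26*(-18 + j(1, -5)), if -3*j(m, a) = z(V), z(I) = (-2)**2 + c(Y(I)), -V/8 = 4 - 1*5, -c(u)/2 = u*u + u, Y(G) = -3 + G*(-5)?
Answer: 92404/3 ≈ 30801.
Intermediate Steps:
Y(G) = -3 - 5*G
c(u) = -2*u - 2*u**2 (c(u) = -2*(u*u + u) = -2*(u**2 + u) = -2*(u + u**2) = -2*u - 2*u**2)
V = 8 (V = -8*(4 - 1*5) = -8*(4 - 5) = -8*(-1) = 8)
z(I) = 4 - 2*(-3 - 5*I)*(-2 - 5*I) (z(I) = (-2)**2 - 2*(-3 - 5*I)*(1 + (-3 - 5*I)) = 4 - 2*(-3 - 5*I)*(-2 - 5*I))
j(m, a) = 3608/3 (j(m, a) = -(-8 - 50*8 - 50*8**2)/3 = -(-8 - 400 - 50*64)/3 = -(-8 - 400 - 3200)/3 = -1/3*(-3608) = 3608/3)
26*(-18 + j(1, -5)) = 26*(-18 + 3608/3) = 26*(3554/3) = 92404/3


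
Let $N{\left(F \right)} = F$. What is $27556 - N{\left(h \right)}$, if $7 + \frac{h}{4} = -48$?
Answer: $27776$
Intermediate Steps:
$h = -220$ ($h = -28 + 4 \left(-48\right) = -28 - 192 = -220$)
$27556 - N{\left(h \right)} = 27556 - -220 = 27556 + 220 = 27776$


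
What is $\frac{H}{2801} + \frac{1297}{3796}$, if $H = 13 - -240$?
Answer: $\frac{4593285}{10632596} \approx 0.432$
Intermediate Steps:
$H = 253$ ($H = 13 + 240 = 253$)
$\frac{H}{2801} + \frac{1297}{3796} = \frac{253}{2801} + \frac{1297}{3796} = \frac{4593285}{10632596}$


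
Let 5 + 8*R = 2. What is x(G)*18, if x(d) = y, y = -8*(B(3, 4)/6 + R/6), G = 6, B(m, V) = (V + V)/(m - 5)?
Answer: 105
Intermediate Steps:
B(m, V) = 2*V/(-5 + m) (B(m, V) = (2*V)/(-5 + m) = 2*V/(-5 + m))
R = -3/8 (R = -5/8 + (1/8)*2 = -5/8 + 1/4 = -3/8 ≈ -0.37500)
y = 35/6 (y = -8*((2*4/(-5 + 3))/6 - 3/8/6) = -8*((2*4/(-2))*(1/6) - 3/8*1/6) = -8*((2*4*(-1/2))*(1/6) - 1/16) = -8*(-4*1/6 - 1/16) = -8*(-2/3 - 1/16) = -8*(-35/48) = 35/6 ≈ 5.8333)
x(d) = 35/6
x(G)*18 = (35/6)*18 = 105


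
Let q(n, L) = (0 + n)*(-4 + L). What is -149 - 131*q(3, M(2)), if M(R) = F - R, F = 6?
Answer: -149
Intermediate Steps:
M(R) = 6 - R
q(n, L) = n*(-4 + L)
-149 - 131*q(3, M(2)) = -149 - 393*(-4 + (6 - 1*2)) = -149 - 393*(-4 + (6 - 2)) = -149 - 393*(-4 + 4) = -149 - 393*0 = -149 - 131*0 = -149 + 0 = -149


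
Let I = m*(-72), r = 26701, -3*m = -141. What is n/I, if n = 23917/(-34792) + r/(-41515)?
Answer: 1921895447/4887815353920 ≈ 0.00039320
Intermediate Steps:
m = 47 (m = -⅓*(-141) = 47)
n = -1921895447/1444389880 (n = 23917/(-34792) + 26701/(-41515) = 23917*(-1/34792) + 26701*(-1/41515) = -23917/34792 - 26701/41515 = -1921895447/1444389880 ≈ -1.3306)
I = -3384 (I = 47*(-72) = -3384)
n/I = -1921895447/1444389880/(-3384) = -1921895447/1444389880*(-1/3384) = 1921895447/4887815353920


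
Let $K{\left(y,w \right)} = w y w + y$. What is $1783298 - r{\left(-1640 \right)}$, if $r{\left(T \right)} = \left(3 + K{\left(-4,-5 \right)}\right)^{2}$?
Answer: $1773097$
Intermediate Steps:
$K{\left(y,w \right)} = y + y w^{2}$ ($K{\left(y,w \right)} = y w^{2} + y = y + y w^{2}$)
$r{\left(T \right)} = 10201$ ($r{\left(T \right)} = \left(3 - 4 \left(1 + \left(-5\right)^{2}\right)\right)^{2} = \left(3 - 4 \left(1 + 25\right)\right)^{2} = \left(3 - 104\right)^{2} = \left(-101\right)^{2} = 10201$)
$1783298 - r{\left(-1640 \right)} = 1783298 - 10201 = 1773097$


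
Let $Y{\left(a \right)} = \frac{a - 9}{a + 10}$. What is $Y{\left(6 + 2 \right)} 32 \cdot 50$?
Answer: $- \frac{800}{9} \approx -88.889$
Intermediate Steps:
$Y{\left(a \right)} = \frac{-9 + a}{10 + a}$
$Y{\left(6 + 2 \right)} 32 \cdot 50 = \frac{-9 + \left(6 + 2\right)}{10 + \left(6 + 2\right)} 32 \cdot 50 = \frac{-9 + 8}{10 + 8} \cdot 32 \cdot 50 = \frac{1}{18} \left(-1\right) 32 \cdot 50 = \left(- \frac{1}{18}\right) 32 \cdot 50 = \left(- \frac{16}{9}\right) 50 = - \frac{800}{9}$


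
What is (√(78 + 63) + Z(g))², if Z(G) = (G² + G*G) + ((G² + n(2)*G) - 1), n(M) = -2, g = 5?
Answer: (64 + √141)² ≈ 5756.9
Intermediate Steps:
Z(G) = -1 - 2*G + 3*G² (Z(G) = (G² + G*G) + ((G² - 2*G) - 1) = (G² + G²) + (-1 + G² - 2*G) = 2*G² + (-1 + G² - 2*G) = -1 - 2*G + 3*G²)
(√(78 + 63) + Z(g))² = (√(78 + 63) + (-1 - 2*5 + 3*5²))² = (√141 + (-1 - 10 + 3*25))² = (√141 + (-1 - 10 + 75))² = (√141 + 64)² = (64 + √141)²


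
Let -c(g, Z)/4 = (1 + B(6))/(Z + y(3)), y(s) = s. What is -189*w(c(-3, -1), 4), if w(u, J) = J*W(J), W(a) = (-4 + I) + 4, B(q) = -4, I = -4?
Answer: 3024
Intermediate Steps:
W(a) = -4 (W(a) = (-4 - 4) + 4 = -8 + 4 = -4)
c(g, Z) = 12/(3 + Z) (c(g, Z) = -4*(1 - 4)/(Z + 3) = -(-12)/(3 + Z) = 12/(3 + Z))
w(u, J) = -4*J (w(u, J) = J*(-4) = -4*J)
-189*w(c(-3, -1), 4) = -(-756)*4 = -189*(-16) = 3024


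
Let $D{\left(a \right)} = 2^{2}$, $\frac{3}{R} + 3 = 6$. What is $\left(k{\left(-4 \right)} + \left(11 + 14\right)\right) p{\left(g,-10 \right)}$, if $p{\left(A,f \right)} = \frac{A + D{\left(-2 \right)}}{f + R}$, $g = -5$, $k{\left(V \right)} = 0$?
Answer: $\frac{25}{9} \approx 2.7778$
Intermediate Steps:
$R = 1$ ($R = \frac{3}{-3 + 6} = \frac{3}{3} = 3 \cdot \frac{1}{3} = 1$)
$D{\left(a \right)} = 4$
$p{\left(A,f \right)} = \frac{4 + A}{1 + f}$ ($p{\left(A,f \right)} = \frac{A + 4}{f + 1} = \frac{4 + A}{1 + f}$)
$\left(k{\left(-4 \right)} + \left(11 + 14\right)\right) p{\left(g,-10 \right)} = \left(0 + \left(11 + 14\right)\right) \frac{4 - 5}{1 - 10} = \left(0 + 25\right) \frac{1}{-9} \left(-1\right) = 25 \left(\left(- \frac{1}{9}\right) \left(-1\right)\right) = 25 \cdot \frac{1}{9} = \frac{25}{9}$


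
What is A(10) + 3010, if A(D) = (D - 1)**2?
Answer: 3091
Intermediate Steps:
A(D) = (-1 + D)**2
A(10) + 3010 = (-1 + 10)**2 + 3010 = 9**2 + 3010 = 81 + 3010 = 3091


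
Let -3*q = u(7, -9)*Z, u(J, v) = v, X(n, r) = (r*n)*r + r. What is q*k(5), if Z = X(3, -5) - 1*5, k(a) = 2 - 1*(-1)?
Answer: 585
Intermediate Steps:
X(n, r) = r + n*r² (X(n, r) = (n*r)*r + r = n*r² + r = r + n*r²)
k(a) = 3 (k(a) = 2 + 1 = 3)
Z = 65 (Z = -5*(1 + 3*(-5)) - 1*5 = -5*(1 - 15) - 5 = -5*(-14) - 5 = 70 - 5 = 65)
q = 195 (q = -(-3)*65 = -⅓*(-585) = 195)
q*k(5) = 195*3 = 585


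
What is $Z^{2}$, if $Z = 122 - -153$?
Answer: $75625$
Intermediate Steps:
$Z = 275$ ($Z = 122 + 153 = 275$)
$Z^{2} = 275^{2} = 75625$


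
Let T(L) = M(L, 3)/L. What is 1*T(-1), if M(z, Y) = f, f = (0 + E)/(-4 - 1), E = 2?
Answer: ⅖ ≈ 0.40000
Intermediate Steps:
f = -⅖ (f = (0 + 2)/(-4 - 1) = 2/(-5) = 2*(-⅕) = -⅖ ≈ -0.40000)
M(z, Y) = -⅖
T(L) = -2/(5*L)
1*T(-1) = 1*(-⅖/(-1)) = 1*(-⅖*(-1)) = 1*(⅖) = ⅖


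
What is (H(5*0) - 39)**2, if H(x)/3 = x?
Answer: 1521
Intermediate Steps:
H(x) = 3*x
(H(5*0) - 39)**2 = (3*(5*0) - 39)**2 = (3*0 - 39)**2 = (0 - 39)**2 = (-39)**2 = 1521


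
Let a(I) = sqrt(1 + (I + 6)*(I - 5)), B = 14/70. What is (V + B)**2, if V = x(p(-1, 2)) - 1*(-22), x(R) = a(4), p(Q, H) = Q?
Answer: 12096/25 + 666*I/5 ≈ 483.84 + 133.2*I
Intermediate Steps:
B = 1/5 (B = 14*(1/70) = 1/5 ≈ 0.20000)
a(I) = sqrt(1 + (-5 + I)*(6 + I)) (a(I) = sqrt(1 + (6 + I)*(-5 + I)) = sqrt(1 + (-5 + I)*(6 + I)))
x(R) = 3*I (x(R) = sqrt(-29 + 4 + 4**2) = sqrt(-29 + 4 + 16) = sqrt(-9) = 3*I)
V = 22 + 3*I (V = 3*I - 1*(-22) = 3*I + 22 = 22 + 3*I ≈ 22.0 + 3.0*I)
(V + B)**2 = ((22 + 3*I) + 1/5)**2 = (111/5 + 3*I)**2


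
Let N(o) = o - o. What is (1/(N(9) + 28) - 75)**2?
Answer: 4405801/784 ≈ 5619.6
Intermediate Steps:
N(o) = 0
(1/(N(9) + 28) - 75)**2 = (1/(0 + 28) - 75)**2 = (1/28 - 75)**2 = (-2099/28)**2 = 4405801/784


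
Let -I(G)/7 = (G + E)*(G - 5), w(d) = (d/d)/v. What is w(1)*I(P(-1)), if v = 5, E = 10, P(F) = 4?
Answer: 98/5 ≈ 19.600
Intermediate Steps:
w(d) = ⅕ (w(d) = (d/d)/5 = 1*(⅕) = ⅕)
I(G) = -7*(-5 + G)*(10 + G) (I(G) = -7*(G + 10)*(G - 5) = -7*(10 + G)*(-5 + G) = -7*(-5 + G)*(10 + G))
w(1)*I(P(-1)) = (350 - 35*4 - 7*4²)/5 = (350 - 140 - 7*16)/5 = (350 - 140 - 112)/5 = (⅕)*98 = 98/5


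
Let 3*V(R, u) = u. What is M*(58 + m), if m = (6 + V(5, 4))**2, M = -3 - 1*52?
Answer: -55330/9 ≈ -6147.8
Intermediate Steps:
V(R, u) = u/3
M = -55 (M = -3 - 52 = -55)
m = 484/9 (m = (6 + (1/3)*4)**2 = (6 + 4/3)**2 = (22/3)**2 = 484/9 ≈ 53.778)
M*(58 + m) = -55*(58 + 484/9) = -55*1006/9 = -55330/9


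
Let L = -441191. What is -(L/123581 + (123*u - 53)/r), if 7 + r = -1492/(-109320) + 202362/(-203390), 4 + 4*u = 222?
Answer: 458809038903765134/548269947503609 ≈ 836.83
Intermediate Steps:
u = 109/2 (u = -1 + (1/4)*222 = -1 + 111/2 = 109/2 ≈ 54.500)
r = -4436522989/555864870 (r = -7 + (-1492/(-109320) + 202362/(-203390)) = -7 + (-1492*(-1/109320) + 202362*(-1/203390)) = -7 + (373/27330 - 101181/101695) = -7 - 545468899/555864870 = -4436522989/555864870 ≈ -7.9813)
-(L/123581 + (123*u - 53)/r) = -(-441191/123581 + (123*(109/2) - 53)/(-4436522989/555864870)) = -(-441191*1/123581 + (13407/2 - 53)*(-555864870/4436522989)) = -(-441191/123581 + (13301/2)*(-555864870/4436522989)) = -(-441191/123581 - 3696779317935/4436522989) = -1*(-458809038903765134/548269947503609) = 458809038903765134/548269947503609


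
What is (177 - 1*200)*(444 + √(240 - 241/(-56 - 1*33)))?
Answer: -10212 - 23*√1922489/89 ≈ -10570.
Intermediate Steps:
(177 - 1*200)*(444 + √(240 - 241/(-56 - 1*33))) = (177 - 200)*(444 + √(240 - 241/(-56 - 33))) = -23*(444 + √(240 - 241/(-89))) = -23*(444 + √(240 - 241*(-1/89))) = -23*(444 + √(240 + 241/89)) = -23*(444 + √(21601/89)) = -23*(444 + √1922489/89) = -10212 - 23*√1922489/89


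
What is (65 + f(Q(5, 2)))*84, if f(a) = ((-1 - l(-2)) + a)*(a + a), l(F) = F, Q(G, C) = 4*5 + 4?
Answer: 106260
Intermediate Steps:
Q(G, C) = 24 (Q(G, C) = 20 + 4 = 24)
f(a) = 2*a*(1 + a) (f(a) = ((-1 - 1*(-2)) + a)*(a + a) = ((-1 + 2) + a)*(2*a) = (1 + a)*(2*a) = 2*a*(1 + a))
(65 + f(Q(5, 2)))*84 = (65 + 2*24*(1 + 24))*84 = (65 + 2*24*25)*84 = (65 + 1200)*84 = 1265*84 = 106260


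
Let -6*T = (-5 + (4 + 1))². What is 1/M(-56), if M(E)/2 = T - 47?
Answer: -1/94 ≈ -0.010638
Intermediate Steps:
T = 0 (T = -(-5 + (4 + 1))²/6 = -(-5 + 5)²/6 = -⅙*0² = -⅙*0 = 0)
M(E) = -94 (M(E) = 2*(0 - 47) = 2*(-47) = -94)
1/M(-56) = 1/(-94) = -1/94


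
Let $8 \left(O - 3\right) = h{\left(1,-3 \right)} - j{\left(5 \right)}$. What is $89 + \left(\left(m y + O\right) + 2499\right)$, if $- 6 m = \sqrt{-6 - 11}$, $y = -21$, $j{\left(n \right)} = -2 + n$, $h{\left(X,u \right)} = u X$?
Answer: $\frac{10361}{4} + \frac{7 i \sqrt{17}}{2} \approx 2590.3 + 14.431 i$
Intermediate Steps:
$h{\left(X,u \right)} = X u$
$O = \frac{9}{4}$ ($O = 3 + \frac{1 \left(-3\right) - \left(-2 + 5\right)}{8} = 3 + \frac{-3 - 3}{8} = 3 + \frac{1}{8} \left(-6\right) = 3 - \frac{3}{4} = \frac{9}{4} \approx 2.25$)
$m = - \frac{i \sqrt{17}}{6}$ ($m = - \frac{\sqrt{-6 - 11}}{6} = - \frac{\sqrt{-17}}{6} = - \frac{i \sqrt{17}}{6} \approx - 0.68718 i$)
$89 + \left(\left(m y + O\right) + 2499\right) = 89 + \left(\left(- \frac{i \sqrt{17}}{6} \left(-21\right) + \frac{9}{4}\right) + 2499\right) = 89 + \left(\left(\frac{7 i \sqrt{17}}{2} + \frac{9}{4}\right) + 2499\right) = 89 + \left(\left(\frac{9}{4} + \frac{7 i \sqrt{17}}{2}\right) + 2499\right) = 89 + \left(\frac{10005}{4} + \frac{7 i \sqrt{17}}{2}\right) = \frac{10361}{4} + \frac{7 i \sqrt{17}}{2}$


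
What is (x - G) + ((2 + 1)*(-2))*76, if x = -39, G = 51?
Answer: -546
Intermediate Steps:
(x - G) + ((2 + 1)*(-2))*76 = (-39 - 1*51) + ((2 + 1)*(-2))*76 = (-39 - 51) + (3*(-2))*76 = -90 - 6*76 = -90 - 456 = -546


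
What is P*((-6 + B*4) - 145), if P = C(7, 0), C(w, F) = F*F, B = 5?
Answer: 0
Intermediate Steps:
C(w, F) = F**2
P = 0 (P = 0**2 = 0)
P*((-6 + B*4) - 145) = 0*((-6 + 5*4) - 145) = 0*((-6 + 20) - 145) = 0*(14 - 145) = 0*(-131) = 0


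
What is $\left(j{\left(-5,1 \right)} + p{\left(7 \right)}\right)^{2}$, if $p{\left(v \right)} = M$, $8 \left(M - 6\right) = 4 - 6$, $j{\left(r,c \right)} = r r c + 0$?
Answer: $\frac{15129}{16} \approx 945.56$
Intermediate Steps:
$j{\left(r,c \right)} = c r^{2}$ ($j{\left(r,c \right)} = r^{2} c + 0 = c r^{2} + 0 = c r^{2}$)
$M = \frac{23}{4}$ ($M = 6 + \frac{4 - 6}{8} = 6 + \frac{1}{8} \left(-2\right) = 6 - \frac{1}{4} = \frac{23}{4} \approx 5.75$)
$p{\left(v \right)} = \frac{23}{4}$
$\left(j{\left(-5,1 \right)} + p{\left(7 \right)}\right)^{2} = \left(1 \left(-5\right)^{2} + \frac{23}{4}\right)^{2} = \left(1 \cdot 25 + \frac{23}{4}\right)^{2} = \left(25 + \frac{23}{4}\right)^{2} = \left(\frac{123}{4}\right)^{2} = \frac{15129}{16}$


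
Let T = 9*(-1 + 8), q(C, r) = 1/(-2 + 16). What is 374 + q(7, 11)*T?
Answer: 757/2 ≈ 378.50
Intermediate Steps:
q(C, r) = 1/14
T = 63 (T = 9*7 = 63)
374 + q(7, 11)*T = 374 + (1/14)*63 = 374 + 9/2 = 757/2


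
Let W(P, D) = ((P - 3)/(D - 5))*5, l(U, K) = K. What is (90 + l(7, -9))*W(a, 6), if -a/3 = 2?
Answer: -3645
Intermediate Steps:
a = -6 (a = -3*2 = -6)
W(P, D) = 5*(-3 + P)/(-5 + D) (W(P, D) = ((-3 + P)/(-5 + D))*5 = 5*(-3 + P)/(-5 + D))
(90 + l(7, -9))*W(a, 6) = (90 - 9)*(5*(-3 - 6)/(-5 + 6)) = 81*(5*(-9)/1) = 81*(5*1*(-9)) = 81*(-45) = -3645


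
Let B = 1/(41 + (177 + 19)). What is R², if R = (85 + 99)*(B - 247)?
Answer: 116014268664064/56169 ≈ 2.0655e+9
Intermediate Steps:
B = 1/237 (B = 1/(41 + 196) = 1/237 ≈ 0.0042194)
R = -10770992/237 (R = (85 + 99)*(1/237 - 247) = 184*(-58538/237) = -10770992/237 ≈ -45447.)
R² = (-10770992/237)² = 116014268664064/56169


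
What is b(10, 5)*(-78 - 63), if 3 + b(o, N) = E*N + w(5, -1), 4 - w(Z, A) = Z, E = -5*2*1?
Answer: 7614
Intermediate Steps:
E = -10 (E = -10*1 = -10)
w(Z, A) = 4 - Z
b(o, N) = -4 - 10*N (b(o, N) = -3 + (-10*N + (4 - 1*5)) = -3 + (-10*N + (4 - 5)) = -3 + (-10*N - 1) = -3 + (-1 - 10*N) = -4 - 10*N)
b(10, 5)*(-78 - 63) = (-4 - 10*5)*(-78 - 63) = (-4 - 50)*(-141) = -54*(-141) = 7614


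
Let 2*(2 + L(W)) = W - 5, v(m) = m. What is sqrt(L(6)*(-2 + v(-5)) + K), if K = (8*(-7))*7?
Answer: I*sqrt(1526)/2 ≈ 19.532*I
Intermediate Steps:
L(W) = -9/2 + W/2 (L(W) = -2 + (W - 5)/2 = -2 + (-5 + W)/2 = -2 + (-5/2 + W/2) = -9/2 + W/2)
K = -392 (K = -56*7 = -392)
sqrt(L(6)*(-2 + v(-5)) + K) = sqrt((-9/2 + (1/2)*6)*(-2 - 5) - 392) = sqrt((-9/2 + 3)*(-7) - 392) = sqrt(-3/2*(-7) - 392) = sqrt(21/2 - 392) = sqrt(-763/2) = I*sqrt(1526)/2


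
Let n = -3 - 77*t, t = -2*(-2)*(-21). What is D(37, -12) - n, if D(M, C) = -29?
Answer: -6494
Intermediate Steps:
t = -84 (t = 4*(-21) = -84)
n = 6465 (n = -3 - 77*(-84) = -3 + 6468 = 6465)
D(37, -12) - n = -29 - 1*6465 = -29 - 6465 = -6494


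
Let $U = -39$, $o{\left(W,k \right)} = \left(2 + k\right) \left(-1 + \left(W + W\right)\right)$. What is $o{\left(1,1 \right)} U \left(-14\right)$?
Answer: $1638$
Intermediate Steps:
$o{\left(W,k \right)} = \left(-1 + 2 W\right) \left(2 + k\right)$ ($o{\left(W,k \right)} = \left(2 + k\right) \left(-1 + 2 W\right) = \left(-1 + 2 W\right) \left(2 + k\right)$)
$o{\left(1,1 \right)} U \left(-14\right) = \left(-2 - 1 + 4 \cdot 1 + 2 \cdot 1 \cdot 1\right) \left(-39\right) \left(-14\right) = \left(-2 - 1 + 4 + 2\right) \left(-39\right) \left(-14\right) = 3 \left(-39\right) \left(-14\right) = \left(-117\right) \left(-14\right) = 1638$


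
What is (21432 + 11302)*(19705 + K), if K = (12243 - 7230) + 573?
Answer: 827875594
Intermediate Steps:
K = 5586 (K = 5013 + 573 = 5586)
(21432 + 11302)*(19705 + K) = (21432 + 11302)*(19705 + 5586) = 32734*25291 = 827875594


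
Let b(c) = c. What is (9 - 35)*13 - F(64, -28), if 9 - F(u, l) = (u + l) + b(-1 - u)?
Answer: -376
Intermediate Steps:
F(u, l) = 10 - l (F(u, l) = 9 - ((u + l) + (-1 - u)) = 9 - ((l + u) + (-1 - u)) = 9 - (-1 + l) = 9 + (1 - l) = 10 - l)
(9 - 35)*13 - F(64, -28) = (9 - 35)*13 - (10 - 1*(-28)) = -26*13 - (10 + 28) = -338 - 1*38 = -338 - 38 = -376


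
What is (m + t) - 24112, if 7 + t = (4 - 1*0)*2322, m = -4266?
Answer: -19097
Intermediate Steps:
t = 9281 (t = -7 + (4 - 1*0)*2322 = -7 + (4 + 0)*2322 = -7 + 4*2322 = -7 + 9288 = 9281)
(m + t) - 24112 = (-4266 + 9281) - 24112 = 5015 - 24112 = -19097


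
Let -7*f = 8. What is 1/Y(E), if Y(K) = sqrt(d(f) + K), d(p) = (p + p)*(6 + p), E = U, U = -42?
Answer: -7*I*sqrt(2602)/2602 ≈ -0.13723*I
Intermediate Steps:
f = -8/7 (f = -1/7*8 = -8/7 ≈ -1.1429)
E = -42
d(p) = 2*p*(6 + p) (d(p) = (2*p)*(6 + p) = 2*p*(6 + p))
Y(K) = sqrt(-544/49 + K) (Y(K) = sqrt(2*(-8/7)*(6 - 8/7) + K) = sqrt(2*(-8/7)*(34/7) + K) = sqrt(-544/49 + K))
1/Y(E) = 1/(sqrt(-544 + 49*(-42))/7) = 1/(sqrt(-544 - 2058)/7) = 1/(sqrt(-2602)/7) = 1/((I*sqrt(2602))/7) = 1/(I*sqrt(2602)/7) = -7*I*sqrt(2602)/2602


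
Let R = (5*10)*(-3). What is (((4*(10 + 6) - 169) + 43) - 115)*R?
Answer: 26550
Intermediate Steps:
R = -150 (R = 50*(-3) = -150)
(((4*(10 + 6) - 169) + 43) - 115)*R = (((4*(10 + 6) - 169) + 43) - 115)*(-150) = (((4*16 - 169) + 43) - 115)*(-150) = (((64 - 169) + 43) - 115)*(-150) = ((-105 + 43) - 115)*(-150) = (-62 - 115)*(-150) = -177*(-150) = 26550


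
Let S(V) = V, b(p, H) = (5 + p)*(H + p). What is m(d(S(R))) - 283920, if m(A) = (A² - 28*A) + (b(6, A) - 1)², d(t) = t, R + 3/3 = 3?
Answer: -276403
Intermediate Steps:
R = 2 (R = -1 + 3 = 2)
m(A) = A² + (65 + 11*A)² - 28*A (m(A) = (A² - 28*A) + ((6² + 5*A + 5*6 + A*6) - 1)² = (A² - 28*A) + ((36 + 5*A + 30 + 6*A) - 1)² = (A² - 28*A) + ((66 + 11*A) - 1)² = (A² - 28*A) + (65 + 11*A)² = A² + (65 + 11*A)² - 28*A)
m(d(S(R))) - 283920 = (4225 + 122*2² + 1402*2) - 283920 = (4225 + 122*4 + 2804) - 283920 = (4225 + 488 + 2804) - 283920 = 7517 - 283920 = -276403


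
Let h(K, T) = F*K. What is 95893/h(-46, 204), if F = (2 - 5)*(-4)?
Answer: -95893/552 ≈ -173.72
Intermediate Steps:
F = 12 (F = -3*(-4) = 12)
h(K, T) = 12*K
95893/h(-46, 204) = 95893/((12*(-46))) = 95893/(-552) = 95893*(-1/552) = -95893/552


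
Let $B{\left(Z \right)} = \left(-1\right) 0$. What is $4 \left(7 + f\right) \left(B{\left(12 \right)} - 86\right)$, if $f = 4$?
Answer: $-3784$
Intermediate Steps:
$B{\left(Z \right)} = 0$
$4 \left(7 + f\right) \left(B{\left(12 \right)} - 86\right) = 4 \left(7 + 4\right) \left(0 - 86\right) = 4 \cdot 11 \left(-86\right) = 44 \left(-86\right) = -3784$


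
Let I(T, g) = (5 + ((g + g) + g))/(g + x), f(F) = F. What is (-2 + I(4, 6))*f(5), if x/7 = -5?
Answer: -405/29 ≈ -13.966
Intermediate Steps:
x = -35 (x = 7*(-5) = -35)
I(T, g) = (5 + 3*g)/(-35 + g) (I(T, g) = (5 + ((g + g) + g))/(g - 35) = (5 + (2*g + g))/(-35 + g) = (5 + 3*g)/(-35 + g))
(-2 + I(4, 6))*f(5) = (-2 + (5 + 3*6)/(-35 + 6))*5 = (-2 + (5 + 18)/(-29))*5 = (-2 - 1/29*23)*5 = (-2 - 23/29)*5 = -81/29*5 = -405/29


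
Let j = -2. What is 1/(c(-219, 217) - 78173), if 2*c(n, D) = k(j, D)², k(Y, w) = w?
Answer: -2/109257 ≈ -1.8305e-5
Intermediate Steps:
c(n, D) = D²/2
1/(c(-219, 217) - 78173) = 1/((½)*217² - 78173) = 1/((½)*47089 - 78173) = 1/(47089/2 - 78173) = 1/(-109257/2) = -2/109257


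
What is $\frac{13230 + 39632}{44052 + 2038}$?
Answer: $\frac{26431}{23045} \approx 1.1469$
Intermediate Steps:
$\frac{13230 + 39632}{44052 + 2038} = \frac{52862}{46090} = 52862 \cdot \frac{1}{46090} = \frac{26431}{23045}$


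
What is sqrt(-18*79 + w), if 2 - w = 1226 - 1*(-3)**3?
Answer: 9*I*sqrt(33) ≈ 51.701*I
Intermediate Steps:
w = -1251 (w = 2 - (1226 - 1*(-3)**3) = 2 - (1226 - 1*(-27)) = 2 - (1226 + 27) = 2 - 1*1253 = 2 - 1253 = -1251)
sqrt(-18*79 + w) = sqrt(-18*79 - 1251) = sqrt(-1422 - 1251) = sqrt(-2673) = 9*I*sqrt(33)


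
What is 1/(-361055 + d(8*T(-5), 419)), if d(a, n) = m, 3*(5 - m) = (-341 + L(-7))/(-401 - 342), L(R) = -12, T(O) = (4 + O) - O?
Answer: -2229/804780803 ≈ -2.7697e-6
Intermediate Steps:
T(O) = 4
m = 10792/2229 (m = 5 - (-341 - 12)/(3*(-401 - 342)) = 5 - (-353)/(3*(-743)) = 5 - (-353)*(-1)/(3*743) = 5 - ⅓*353/743 = 5 - 353/2229 = 10792/2229 ≈ 4.8416)
d(a, n) = 10792/2229
1/(-361055 + d(8*T(-5), 419)) = 1/(-361055 + 10792/2229) = 1/(-804780803/2229) = -2229/804780803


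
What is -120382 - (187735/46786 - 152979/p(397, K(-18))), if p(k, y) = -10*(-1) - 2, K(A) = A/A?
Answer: -18950882201/187144 ≈ -1.0126e+5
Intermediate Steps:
K(A) = 1
p(k, y) = 8 (p(k, y) = 10 - 2 = 8)
-120382 - (187735/46786 - 152979/p(397, K(-18))) = -120382 - (187735/46786 - 152979/8) = -120382 - 1*(-3577886807/187144) = -120382 + 3577886807/187144 = -18950882201/187144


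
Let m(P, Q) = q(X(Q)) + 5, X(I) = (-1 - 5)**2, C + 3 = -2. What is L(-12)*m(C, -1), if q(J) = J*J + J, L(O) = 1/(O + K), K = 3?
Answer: -1337/9 ≈ -148.56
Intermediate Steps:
C = -5 (C = -3 - 2 = -5)
X(I) = 36 (X(I) = (-6)**2 = 36)
L(O) = 1/(3 + O) (L(O) = 1/(O + 3) = 1/(3 + O))
q(J) = J + J**2 (q(J) = J**2 + J = J + J**2)
m(P, Q) = 1337 (m(P, Q) = 36*(1 + 36) + 5 = 36*37 + 5 = 1332 + 5 = 1337)
L(-12)*m(C, -1) = 1337/(3 - 12) = 1337/(-9) = -1/9*1337 = -1337/9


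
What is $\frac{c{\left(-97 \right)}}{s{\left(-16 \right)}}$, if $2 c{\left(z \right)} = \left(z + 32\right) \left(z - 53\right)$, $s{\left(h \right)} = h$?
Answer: $- \frac{4875}{16} \approx -304.69$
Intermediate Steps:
$c{\left(z \right)} = \frac{\left(-53 + z\right) \left(32 + z\right)}{2}$ ($c{\left(z \right)} = \frac{\left(z + 32\right) \left(z - 53\right)}{2} = \frac{\left(32 + z\right) \left(-53 + z\right)}{2} = \frac{\left(-53 + z\right) \left(32 + z\right)}{2}$)
$\frac{c{\left(-97 \right)}}{s{\left(-16 \right)}} = \frac{-848 + \frac{\left(-97\right)^{2}}{2} - - \frac{2037}{2}}{-16} = \left(-848 + \frac{1}{2} \cdot 9409 + \frac{2037}{2}\right) \left(- \frac{1}{16}\right) = \left(-848 + \frac{9409}{2} + \frac{2037}{2}\right) \left(- \frac{1}{16}\right) = 4875 \left(- \frac{1}{16}\right) = - \frac{4875}{16}$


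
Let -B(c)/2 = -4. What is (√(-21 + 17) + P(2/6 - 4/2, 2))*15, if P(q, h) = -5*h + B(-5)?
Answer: -30 + 30*I ≈ -30.0 + 30.0*I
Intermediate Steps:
B(c) = 8 (B(c) = -2*(-4) = 8)
P(q, h) = 8 - 5*h (P(q, h) = -5*h + 8 = 8 - 5*h)
(√(-21 + 17) + P(2/6 - 4/2, 2))*15 = (√(-21 + 17) + (8 - 5*2))*15 = (√(-4) + (8 - 10))*15 = (2*I - 2)*15 = (-2 + 2*I)*15 = -30 + 30*I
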